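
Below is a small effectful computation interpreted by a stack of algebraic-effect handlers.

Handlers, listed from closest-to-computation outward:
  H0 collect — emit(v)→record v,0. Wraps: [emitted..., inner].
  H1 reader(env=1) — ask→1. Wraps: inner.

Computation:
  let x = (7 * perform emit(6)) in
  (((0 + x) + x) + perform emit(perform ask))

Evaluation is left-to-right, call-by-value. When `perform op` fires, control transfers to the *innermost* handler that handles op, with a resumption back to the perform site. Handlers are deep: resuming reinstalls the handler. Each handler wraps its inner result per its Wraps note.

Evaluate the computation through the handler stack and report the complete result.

Answer: [6, 1, 0]

Working:
emit(6) @ H0 ⇒ out+=6
ask @ H1 ⇒ 1
emit(1) @ H0 ⇒ out+=1
H0 returns [6, 1, 0]
H1 returns [6, 1, 0]
= [6, 1, 0]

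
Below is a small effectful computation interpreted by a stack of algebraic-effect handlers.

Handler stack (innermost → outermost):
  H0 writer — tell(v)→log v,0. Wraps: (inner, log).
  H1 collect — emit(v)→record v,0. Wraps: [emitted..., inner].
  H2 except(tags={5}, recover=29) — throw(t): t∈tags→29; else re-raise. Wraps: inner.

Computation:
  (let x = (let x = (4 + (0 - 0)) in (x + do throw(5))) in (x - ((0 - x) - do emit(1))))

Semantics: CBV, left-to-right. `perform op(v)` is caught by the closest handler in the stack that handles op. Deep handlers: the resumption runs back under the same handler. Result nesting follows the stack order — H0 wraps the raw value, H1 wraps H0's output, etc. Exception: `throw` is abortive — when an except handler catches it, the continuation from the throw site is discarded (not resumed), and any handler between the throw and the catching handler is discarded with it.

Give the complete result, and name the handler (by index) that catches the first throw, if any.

Working:
throw(5) @ H2 caught ⇒ 29
= 29

Answer: 29 ; first throw caught by: H2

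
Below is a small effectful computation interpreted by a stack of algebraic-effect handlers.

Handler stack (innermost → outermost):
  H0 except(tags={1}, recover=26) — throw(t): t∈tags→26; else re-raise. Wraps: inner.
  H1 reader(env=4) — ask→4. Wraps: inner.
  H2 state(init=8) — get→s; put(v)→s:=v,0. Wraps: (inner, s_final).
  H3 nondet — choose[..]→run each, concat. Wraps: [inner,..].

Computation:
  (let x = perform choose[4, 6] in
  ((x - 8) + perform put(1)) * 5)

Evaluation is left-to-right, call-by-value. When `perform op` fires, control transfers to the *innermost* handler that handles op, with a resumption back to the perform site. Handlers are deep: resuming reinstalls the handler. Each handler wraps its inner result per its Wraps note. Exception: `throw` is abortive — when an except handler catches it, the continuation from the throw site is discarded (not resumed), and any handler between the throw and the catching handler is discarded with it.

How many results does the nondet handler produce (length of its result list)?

Working:
choose[4, 6] @ H3
  branch[0] choose=4:
    put(1) @ H2 ⇒ s:=1
    H0 returns -20
    H1 returns -20
    H2 returns (-20, 1)
    H3 returns [(-20, 1)]
  branch[1] choose=6:
    put(1) @ H2 ⇒ s:=1
    H0 returns -10
    H1 returns -10
    H2 returns (-10, 1)
    H3 returns [(-10, 1)]
= [(-20, 1), (-10, 1)]

Answer: 2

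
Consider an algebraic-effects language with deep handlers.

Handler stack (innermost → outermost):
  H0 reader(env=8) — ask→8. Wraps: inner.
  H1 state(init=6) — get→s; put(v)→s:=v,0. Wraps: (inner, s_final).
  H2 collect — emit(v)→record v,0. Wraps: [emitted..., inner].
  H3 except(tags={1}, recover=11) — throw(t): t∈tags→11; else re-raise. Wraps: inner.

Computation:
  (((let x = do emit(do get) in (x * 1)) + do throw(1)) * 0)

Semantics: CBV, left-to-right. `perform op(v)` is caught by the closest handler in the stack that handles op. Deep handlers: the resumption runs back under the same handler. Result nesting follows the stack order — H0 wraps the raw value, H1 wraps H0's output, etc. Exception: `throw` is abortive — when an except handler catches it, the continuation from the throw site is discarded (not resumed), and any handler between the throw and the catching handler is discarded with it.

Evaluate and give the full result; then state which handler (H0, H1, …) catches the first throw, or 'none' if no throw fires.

Working:
get @ H1 ⇒ 6
emit(6) @ H2 ⇒ out+=6
throw(1) @ H3 caught ⇒ 11
= 11

Answer: 11 ; first throw caught by: H3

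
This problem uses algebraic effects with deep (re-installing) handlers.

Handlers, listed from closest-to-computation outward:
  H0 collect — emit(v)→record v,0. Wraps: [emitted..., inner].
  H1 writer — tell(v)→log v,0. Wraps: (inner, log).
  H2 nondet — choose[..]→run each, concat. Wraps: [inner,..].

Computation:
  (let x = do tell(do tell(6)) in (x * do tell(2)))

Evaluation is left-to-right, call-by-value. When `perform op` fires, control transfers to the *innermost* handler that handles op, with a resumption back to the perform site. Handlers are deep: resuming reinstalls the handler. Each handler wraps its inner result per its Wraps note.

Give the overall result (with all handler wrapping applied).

Answer: [([0], (6, 0, 2))]

Step-by-step:
tell(6) @ H1 ⇒ log+=6
tell(0) @ H1 ⇒ log+=0
tell(2) @ H1 ⇒ log+=2
H0 returns [0]
H1 returns ([0], (6, 0, 2))
H2 returns [([0], (6, 0, 2))]
= [([0], (6, 0, 2))]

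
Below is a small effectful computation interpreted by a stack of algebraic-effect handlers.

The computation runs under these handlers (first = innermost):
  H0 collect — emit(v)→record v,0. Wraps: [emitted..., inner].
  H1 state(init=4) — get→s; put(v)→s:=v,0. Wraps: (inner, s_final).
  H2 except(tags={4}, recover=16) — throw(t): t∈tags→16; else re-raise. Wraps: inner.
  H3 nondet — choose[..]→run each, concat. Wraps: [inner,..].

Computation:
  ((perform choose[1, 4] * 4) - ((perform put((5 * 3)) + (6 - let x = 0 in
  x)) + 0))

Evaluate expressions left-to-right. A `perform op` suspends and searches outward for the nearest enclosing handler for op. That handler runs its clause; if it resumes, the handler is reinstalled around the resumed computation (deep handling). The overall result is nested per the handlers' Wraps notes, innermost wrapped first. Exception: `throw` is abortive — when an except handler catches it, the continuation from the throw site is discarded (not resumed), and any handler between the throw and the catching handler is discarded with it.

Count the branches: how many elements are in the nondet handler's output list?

Answer: 2

Step-by-step:
choose[1, 4] @ H3
  branch[0] choose=1:
    put(15) @ H1 ⇒ s:=15
    H0 returns [-2]
    H1 returns ([-2], 15)
    H2 returns ([-2], 15)
    H3 returns [([-2], 15)]
  branch[1] choose=4:
    put(15) @ H1 ⇒ s:=15
    H0 returns [10]
    H1 returns ([10], 15)
    H2 returns ([10], 15)
    H3 returns [([10], 15)]
= [([-2], 15), ([10], 15)]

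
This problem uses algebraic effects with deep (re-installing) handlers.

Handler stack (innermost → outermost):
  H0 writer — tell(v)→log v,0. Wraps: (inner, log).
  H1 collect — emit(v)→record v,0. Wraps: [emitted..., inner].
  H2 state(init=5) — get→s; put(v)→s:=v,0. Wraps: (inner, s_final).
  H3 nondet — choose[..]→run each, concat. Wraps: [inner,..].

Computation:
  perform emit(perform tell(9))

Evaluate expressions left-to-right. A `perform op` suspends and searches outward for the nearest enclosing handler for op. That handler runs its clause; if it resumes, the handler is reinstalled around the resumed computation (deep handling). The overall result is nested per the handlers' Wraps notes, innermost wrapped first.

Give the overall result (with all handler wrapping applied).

Working:
tell(9) @ H0 ⇒ log+=9
emit(0) @ H1 ⇒ out+=0
H0 returns (0, (9))
H1 returns [0, (0, (9))]
H2 returns ([0, (0, (9))], 5)
H3 returns [([0, (0, (9))], 5)]
= [([0, (0, (9))], 5)]

Answer: [([0, (0, (9))], 5)]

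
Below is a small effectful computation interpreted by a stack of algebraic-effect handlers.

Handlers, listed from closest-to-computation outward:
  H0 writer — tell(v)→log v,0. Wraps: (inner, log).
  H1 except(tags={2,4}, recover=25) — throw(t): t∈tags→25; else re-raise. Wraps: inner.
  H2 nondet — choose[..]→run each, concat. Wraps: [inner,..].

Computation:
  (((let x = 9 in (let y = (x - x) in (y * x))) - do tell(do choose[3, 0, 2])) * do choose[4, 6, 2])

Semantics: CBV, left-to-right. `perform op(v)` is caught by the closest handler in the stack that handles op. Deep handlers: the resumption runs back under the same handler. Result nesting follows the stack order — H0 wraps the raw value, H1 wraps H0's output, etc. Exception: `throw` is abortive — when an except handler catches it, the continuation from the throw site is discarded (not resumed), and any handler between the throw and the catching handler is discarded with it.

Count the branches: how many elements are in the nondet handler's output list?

Evaluation trace:
choose[3, 0, 2] @ H2
  branch[0] choose=3:
    tell(3) @ H0 ⇒ log+=3
    choose[4, 6, 2] @ H2
      branch[0] choose=4:
        H0 returns (0, (3))
        H1 returns (0, (3))
        H2 returns [(0, (3))]
      branch[1] choose=6:
        H0 returns (0, (3))
        H1 returns (0, (3))
        H2 returns [(0, (3))]
      branch[2] choose=2:
        H0 returns (0, (3))
        H1 returns (0, (3))
        H2 returns [(0, (3))]
  branch[1] choose=0:
    tell(0) @ H0 ⇒ log+=0
    choose[4, 6, 2] @ H2
      branch[0] choose=4:
        H0 returns (0, (0))
        H1 returns (0, (0))
        H2 returns [(0, (0))]
      branch[1] choose=6:
        H0 returns (0, (0))
        H1 returns (0, (0))
        H2 returns [(0, (0))]
      branch[2] choose=2:
        H0 returns (0, (0))
        H1 returns (0, (0))
        H2 returns [(0, (0))]
  branch[2] choose=2:
    tell(2) @ H0 ⇒ log+=2
    choose[4, 6, 2] @ H2
      branch[0] choose=4:
        H0 returns (0, (2))
        H1 returns (0, (2))
        H2 returns [(0, (2))]
      branch[1] choose=6:
        H0 returns (0, (2))
        H1 returns (0, (2))
        H2 returns [(0, (2))]
      branch[2] choose=2:
        H0 returns (0, (2))
        H1 returns (0, (2))
        H2 returns [(0, (2))]
= [(0, (3)), (0, (3)), (0, (3)), (0, (0)), (0, (0)), (0, (0)), (0, (2)), (0, (2)), (0, (2))]

Answer: 9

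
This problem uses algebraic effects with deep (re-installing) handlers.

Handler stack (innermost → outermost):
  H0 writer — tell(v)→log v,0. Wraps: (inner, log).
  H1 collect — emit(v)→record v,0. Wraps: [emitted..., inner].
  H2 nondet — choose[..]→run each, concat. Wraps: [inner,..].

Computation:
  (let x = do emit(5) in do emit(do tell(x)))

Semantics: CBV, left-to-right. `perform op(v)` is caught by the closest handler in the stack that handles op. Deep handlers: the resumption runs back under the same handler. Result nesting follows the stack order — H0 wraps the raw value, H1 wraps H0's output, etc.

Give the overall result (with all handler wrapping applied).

Answer: [[5, 0, (0, (0))]]

Step-by-step:
emit(5) @ H1 ⇒ out+=5
tell(0) @ H0 ⇒ log+=0
emit(0) @ H1 ⇒ out+=0
H0 returns (0, (0))
H1 returns [5, 0, (0, (0))]
H2 returns [[5, 0, (0, (0))]]
= [[5, 0, (0, (0))]]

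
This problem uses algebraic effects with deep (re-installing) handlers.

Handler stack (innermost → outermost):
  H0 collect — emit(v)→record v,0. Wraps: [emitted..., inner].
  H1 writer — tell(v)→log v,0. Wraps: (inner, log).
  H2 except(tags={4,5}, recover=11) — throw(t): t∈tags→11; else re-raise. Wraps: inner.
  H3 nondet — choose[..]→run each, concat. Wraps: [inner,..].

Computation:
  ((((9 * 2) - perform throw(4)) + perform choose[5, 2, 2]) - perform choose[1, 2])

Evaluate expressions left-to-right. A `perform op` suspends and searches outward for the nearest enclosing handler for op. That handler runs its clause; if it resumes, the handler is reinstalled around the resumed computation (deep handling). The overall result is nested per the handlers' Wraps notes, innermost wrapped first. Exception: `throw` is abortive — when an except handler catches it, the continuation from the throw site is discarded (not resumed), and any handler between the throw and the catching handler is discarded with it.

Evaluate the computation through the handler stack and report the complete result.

Answer: [11]

Working:
throw(4) @ H2 caught ⇒ 11
H3 returns [11]
= [11]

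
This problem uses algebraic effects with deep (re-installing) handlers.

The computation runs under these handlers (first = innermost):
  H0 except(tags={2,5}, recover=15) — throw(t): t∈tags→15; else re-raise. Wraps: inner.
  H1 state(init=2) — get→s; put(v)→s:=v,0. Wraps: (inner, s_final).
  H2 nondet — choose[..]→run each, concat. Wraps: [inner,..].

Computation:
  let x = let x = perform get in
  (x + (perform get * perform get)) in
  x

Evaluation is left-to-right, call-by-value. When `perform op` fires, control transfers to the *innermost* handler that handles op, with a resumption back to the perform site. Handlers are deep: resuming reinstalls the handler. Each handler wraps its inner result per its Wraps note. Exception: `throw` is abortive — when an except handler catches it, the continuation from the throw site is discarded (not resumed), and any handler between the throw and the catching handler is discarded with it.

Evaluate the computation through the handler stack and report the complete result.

Answer: [(6, 2)]

Working:
get @ H1 ⇒ 2
get @ H1 ⇒ 2
get @ H1 ⇒ 2
H0 returns 6
H1 returns (6, 2)
H2 returns [(6, 2)]
= [(6, 2)]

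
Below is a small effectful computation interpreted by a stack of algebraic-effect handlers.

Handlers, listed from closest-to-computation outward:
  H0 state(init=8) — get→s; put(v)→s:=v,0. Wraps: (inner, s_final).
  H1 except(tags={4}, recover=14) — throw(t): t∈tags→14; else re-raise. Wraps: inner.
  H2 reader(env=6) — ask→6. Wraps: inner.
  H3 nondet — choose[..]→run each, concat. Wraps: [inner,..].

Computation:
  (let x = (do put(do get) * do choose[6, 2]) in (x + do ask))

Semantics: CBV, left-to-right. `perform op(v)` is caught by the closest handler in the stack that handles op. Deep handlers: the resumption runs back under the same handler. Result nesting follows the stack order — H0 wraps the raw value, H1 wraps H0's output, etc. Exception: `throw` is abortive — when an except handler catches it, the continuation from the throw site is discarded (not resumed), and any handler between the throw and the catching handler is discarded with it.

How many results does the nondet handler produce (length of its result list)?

Step-by-step:
get @ H0 ⇒ 8
put(8) @ H0 ⇒ s:=8
choose[6, 2] @ H3
  branch[0] choose=6:
    ask @ H2 ⇒ 6
    H0 returns (6, 8)
    H1 returns (6, 8)
    H2 returns (6, 8)
    H3 returns [(6, 8)]
  branch[1] choose=2:
    ask @ H2 ⇒ 6
    H0 returns (6, 8)
    H1 returns (6, 8)
    H2 returns (6, 8)
    H3 returns [(6, 8)]
= [(6, 8), (6, 8)]

Answer: 2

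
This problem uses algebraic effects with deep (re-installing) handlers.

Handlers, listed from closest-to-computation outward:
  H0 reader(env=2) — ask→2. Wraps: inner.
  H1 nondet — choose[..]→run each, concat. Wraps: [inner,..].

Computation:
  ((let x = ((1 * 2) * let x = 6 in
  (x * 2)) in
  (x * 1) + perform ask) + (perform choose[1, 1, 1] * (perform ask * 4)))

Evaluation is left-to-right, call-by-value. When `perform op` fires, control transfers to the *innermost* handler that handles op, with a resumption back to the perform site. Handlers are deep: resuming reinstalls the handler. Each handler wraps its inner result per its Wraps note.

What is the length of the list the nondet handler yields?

Evaluation trace:
ask @ H0 ⇒ 2
choose[1, 1, 1] @ H1
  branch[0] choose=1:
    ask @ H0 ⇒ 2
    H0 returns 34
    H1 returns [34]
  branch[1] choose=1:
    ask @ H0 ⇒ 2
    H0 returns 34
    H1 returns [34]
  branch[2] choose=1:
    ask @ H0 ⇒ 2
    H0 returns 34
    H1 returns [34]
= [34, 34, 34]

Answer: 3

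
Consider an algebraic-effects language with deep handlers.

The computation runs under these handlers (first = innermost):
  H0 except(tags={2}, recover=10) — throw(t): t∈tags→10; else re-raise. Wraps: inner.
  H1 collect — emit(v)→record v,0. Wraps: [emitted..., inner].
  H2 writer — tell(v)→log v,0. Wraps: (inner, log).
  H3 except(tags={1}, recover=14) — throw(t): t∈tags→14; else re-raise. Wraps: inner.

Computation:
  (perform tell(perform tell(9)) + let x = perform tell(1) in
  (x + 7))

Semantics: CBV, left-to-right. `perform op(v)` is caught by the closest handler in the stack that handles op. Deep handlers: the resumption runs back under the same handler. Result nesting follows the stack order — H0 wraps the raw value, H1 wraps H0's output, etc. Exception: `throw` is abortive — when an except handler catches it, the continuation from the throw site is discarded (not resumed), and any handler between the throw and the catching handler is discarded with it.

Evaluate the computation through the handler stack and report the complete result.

Evaluation trace:
tell(9) @ H2 ⇒ log+=9
tell(0) @ H2 ⇒ log+=0
tell(1) @ H2 ⇒ log+=1
H0 returns 7
H1 returns [7]
H2 returns ([7], (9, 0, 1))
H3 returns ([7], (9, 0, 1))
= ([7], (9, 0, 1))

Answer: ([7], (9, 0, 1))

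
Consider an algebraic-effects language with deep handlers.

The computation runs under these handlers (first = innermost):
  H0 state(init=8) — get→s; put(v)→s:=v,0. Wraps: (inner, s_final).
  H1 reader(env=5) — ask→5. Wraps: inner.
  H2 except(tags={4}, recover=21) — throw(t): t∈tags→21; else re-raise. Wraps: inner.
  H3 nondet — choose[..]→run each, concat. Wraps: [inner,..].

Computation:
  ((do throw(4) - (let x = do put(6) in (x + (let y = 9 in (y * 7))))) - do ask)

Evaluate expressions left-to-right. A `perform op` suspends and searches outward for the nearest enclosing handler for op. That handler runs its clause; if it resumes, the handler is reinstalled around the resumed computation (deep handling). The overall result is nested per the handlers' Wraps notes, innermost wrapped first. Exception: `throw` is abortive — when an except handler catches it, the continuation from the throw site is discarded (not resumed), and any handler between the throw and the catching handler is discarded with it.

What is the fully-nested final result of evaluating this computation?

Answer: [21]

Evaluation trace:
throw(4) @ H2 caught ⇒ 21
H3 returns [21]
= [21]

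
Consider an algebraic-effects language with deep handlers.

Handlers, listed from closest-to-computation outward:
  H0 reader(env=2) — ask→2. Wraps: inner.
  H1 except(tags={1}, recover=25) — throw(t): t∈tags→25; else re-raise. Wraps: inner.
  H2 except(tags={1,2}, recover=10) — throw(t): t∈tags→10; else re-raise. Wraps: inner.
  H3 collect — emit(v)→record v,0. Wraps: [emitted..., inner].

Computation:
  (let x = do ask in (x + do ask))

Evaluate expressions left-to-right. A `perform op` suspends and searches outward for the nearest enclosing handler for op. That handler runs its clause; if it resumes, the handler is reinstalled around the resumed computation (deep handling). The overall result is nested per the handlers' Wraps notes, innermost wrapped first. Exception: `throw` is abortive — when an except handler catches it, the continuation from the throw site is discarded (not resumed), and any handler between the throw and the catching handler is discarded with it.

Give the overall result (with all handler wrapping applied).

Answer: [4]

Working:
ask @ H0 ⇒ 2
ask @ H0 ⇒ 2
H0 returns 4
H1 returns 4
H2 returns 4
H3 returns [4]
= [4]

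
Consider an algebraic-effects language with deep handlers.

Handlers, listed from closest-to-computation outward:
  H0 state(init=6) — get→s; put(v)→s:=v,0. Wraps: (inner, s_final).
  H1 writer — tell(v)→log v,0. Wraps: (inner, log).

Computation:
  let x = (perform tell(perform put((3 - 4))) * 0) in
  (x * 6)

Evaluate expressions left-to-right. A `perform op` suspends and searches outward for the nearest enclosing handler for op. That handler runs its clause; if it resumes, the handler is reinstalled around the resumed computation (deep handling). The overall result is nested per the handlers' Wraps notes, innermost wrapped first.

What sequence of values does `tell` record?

Answer: (0)

Evaluation trace:
put(-1) @ H0 ⇒ s:=-1
tell(0) @ H1 ⇒ log+=0
H0 returns (0, -1)
H1 returns ((0, -1), (0))
= ((0, -1), (0))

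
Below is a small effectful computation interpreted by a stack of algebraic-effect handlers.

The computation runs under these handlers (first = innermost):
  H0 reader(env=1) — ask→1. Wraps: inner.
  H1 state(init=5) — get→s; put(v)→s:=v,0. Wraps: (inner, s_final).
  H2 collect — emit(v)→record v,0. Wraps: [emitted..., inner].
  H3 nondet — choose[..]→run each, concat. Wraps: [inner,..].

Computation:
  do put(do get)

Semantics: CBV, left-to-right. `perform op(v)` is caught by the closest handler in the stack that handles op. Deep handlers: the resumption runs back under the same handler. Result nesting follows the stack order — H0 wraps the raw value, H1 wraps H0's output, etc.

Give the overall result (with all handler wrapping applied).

Working:
get @ H1 ⇒ 5
put(5) @ H1 ⇒ s:=5
H0 returns 0
H1 returns (0, 5)
H2 returns [(0, 5)]
H3 returns [[(0, 5)]]
= [[(0, 5)]]

Answer: [[(0, 5)]]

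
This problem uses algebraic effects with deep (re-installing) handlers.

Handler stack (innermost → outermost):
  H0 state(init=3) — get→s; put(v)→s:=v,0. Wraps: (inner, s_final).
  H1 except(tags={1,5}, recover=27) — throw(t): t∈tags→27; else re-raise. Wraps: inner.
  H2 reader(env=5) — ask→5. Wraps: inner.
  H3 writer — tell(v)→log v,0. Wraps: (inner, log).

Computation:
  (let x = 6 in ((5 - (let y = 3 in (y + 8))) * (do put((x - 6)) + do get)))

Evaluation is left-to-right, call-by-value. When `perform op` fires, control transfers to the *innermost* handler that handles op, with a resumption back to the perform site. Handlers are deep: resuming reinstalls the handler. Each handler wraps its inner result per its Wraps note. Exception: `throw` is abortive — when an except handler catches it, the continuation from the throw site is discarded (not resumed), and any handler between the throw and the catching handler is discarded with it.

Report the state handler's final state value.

Answer: 0

Step-by-step:
put(0) @ H0 ⇒ s:=0
get @ H0 ⇒ 0
H0 returns (0, 0)
H1 returns (0, 0)
H2 returns (0, 0)
H3 returns ((0, 0), ())
= ((0, 0), ())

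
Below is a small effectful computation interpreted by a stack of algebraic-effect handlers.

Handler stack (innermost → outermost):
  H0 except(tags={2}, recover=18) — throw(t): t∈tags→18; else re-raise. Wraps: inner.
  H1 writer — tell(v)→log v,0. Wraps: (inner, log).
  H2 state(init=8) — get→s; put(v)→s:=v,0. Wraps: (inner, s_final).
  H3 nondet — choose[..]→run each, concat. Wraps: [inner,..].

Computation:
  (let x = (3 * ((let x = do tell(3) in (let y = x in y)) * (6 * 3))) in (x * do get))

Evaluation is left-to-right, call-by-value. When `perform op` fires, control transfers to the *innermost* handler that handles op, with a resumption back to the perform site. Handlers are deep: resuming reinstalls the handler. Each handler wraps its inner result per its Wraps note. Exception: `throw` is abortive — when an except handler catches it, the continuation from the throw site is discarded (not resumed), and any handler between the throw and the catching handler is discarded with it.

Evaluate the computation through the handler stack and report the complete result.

Step-by-step:
tell(3) @ H1 ⇒ log+=3
get @ H2 ⇒ 8
H0 returns 0
H1 returns (0, (3))
H2 returns ((0, (3)), 8)
H3 returns [((0, (3)), 8)]
= [((0, (3)), 8)]

Answer: [((0, (3)), 8)]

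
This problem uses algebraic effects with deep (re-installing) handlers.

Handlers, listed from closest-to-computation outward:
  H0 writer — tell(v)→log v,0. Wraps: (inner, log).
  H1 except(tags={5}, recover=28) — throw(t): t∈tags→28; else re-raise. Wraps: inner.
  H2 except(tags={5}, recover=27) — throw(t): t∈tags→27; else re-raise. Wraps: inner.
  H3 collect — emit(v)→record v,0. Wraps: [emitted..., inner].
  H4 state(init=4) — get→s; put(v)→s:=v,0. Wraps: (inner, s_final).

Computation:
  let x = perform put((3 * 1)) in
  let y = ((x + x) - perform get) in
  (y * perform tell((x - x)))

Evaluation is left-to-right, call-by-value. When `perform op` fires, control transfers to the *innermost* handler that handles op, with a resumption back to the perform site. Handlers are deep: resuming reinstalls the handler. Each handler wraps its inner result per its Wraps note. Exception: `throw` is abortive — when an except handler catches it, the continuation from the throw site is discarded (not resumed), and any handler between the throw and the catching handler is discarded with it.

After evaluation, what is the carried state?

Answer: 3

Evaluation trace:
put(3) @ H4 ⇒ s:=3
get @ H4 ⇒ 3
tell(0) @ H0 ⇒ log+=0
H0 returns (0, (0))
H1 returns (0, (0))
H2 returns (0, (0))
H3 returns [(0, (0))]
H4 returns ([(0, (0))], 3)
= ([(0, (0))], 3)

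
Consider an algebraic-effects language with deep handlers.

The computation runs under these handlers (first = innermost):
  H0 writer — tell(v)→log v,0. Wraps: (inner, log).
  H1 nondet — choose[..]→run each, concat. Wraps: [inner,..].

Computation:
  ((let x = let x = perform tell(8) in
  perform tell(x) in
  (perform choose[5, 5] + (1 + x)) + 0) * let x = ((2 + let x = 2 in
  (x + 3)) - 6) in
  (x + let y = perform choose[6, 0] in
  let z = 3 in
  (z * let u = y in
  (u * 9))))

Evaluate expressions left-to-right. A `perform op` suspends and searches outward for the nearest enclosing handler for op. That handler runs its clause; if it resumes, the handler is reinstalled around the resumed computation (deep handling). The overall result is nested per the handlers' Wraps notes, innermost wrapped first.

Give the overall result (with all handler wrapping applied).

Answer: [(978, (8, 0)), (6, (8, 0)), (978, (8, 0)), (6, (8, 0))]

Working:
tell(8) @ H0 ⇒ log+=8
tell(0) @ H0 ⇒ log+=0
choose[5, 5] @ H1
  branch[0] choose=5:
    choose[6, 0] @ H1
      branch[0] choose=6:
        H0 returns (978, (8, 0))
        H1 returns [(978, (8, 0))]
      branch[1] choose=0:
        H0 returns (6, (8, 0))
        H1 returns [(6, (8, 0))]
  branch[1] choose=5:
    choose[6, 0] @ H1
      branch[0] choose=6:
        H0 returns (978, (8, 0))
        H1 returns [(978, (8, 0))]
      branch[1] choose=0:
        H0 returns (6, (8, 0))
        H1 returns [(6, (8, 0))]
= [(978, (8, 0)), (6, (8, 0)), (978, (8, 0)), (6, (8, 0))]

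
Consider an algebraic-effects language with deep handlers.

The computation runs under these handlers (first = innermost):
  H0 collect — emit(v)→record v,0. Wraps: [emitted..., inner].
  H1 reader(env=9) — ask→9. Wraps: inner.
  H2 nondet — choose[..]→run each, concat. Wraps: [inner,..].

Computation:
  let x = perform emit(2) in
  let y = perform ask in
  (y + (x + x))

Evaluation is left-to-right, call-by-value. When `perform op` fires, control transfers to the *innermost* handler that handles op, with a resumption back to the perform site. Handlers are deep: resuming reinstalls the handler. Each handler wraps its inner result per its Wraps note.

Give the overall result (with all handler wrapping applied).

Answer: [[2, 9]]

Step-by-step:
emit(2) @ H0 ⇒ out+=2
ask @ H1 ⇒ 9
H0 returns [2, 9]
H1 returns [2, 9]
H2 returns [[2, 9]]
= [[2, 9]]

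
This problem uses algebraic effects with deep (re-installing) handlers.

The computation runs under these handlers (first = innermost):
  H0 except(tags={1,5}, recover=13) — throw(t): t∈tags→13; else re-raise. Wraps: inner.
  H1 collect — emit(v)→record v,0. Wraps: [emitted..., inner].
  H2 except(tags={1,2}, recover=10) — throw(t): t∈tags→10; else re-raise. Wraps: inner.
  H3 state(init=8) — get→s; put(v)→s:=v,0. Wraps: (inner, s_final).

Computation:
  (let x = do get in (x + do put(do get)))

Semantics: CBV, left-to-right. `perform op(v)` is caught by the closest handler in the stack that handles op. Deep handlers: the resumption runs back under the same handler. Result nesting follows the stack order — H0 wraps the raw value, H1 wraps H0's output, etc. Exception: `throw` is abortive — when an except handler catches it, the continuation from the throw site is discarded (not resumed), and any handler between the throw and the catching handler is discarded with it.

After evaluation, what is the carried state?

Answer: 8

Step-by-step:
get @ H3 ⇒ 8
get @ H3 ⇒ 8
put(8) @ H3 ⇒ s:=8
H0 returns 8
H1 returns [8]
H2 returns [8]
H3 returns ([8], 8)
= ([8], 8)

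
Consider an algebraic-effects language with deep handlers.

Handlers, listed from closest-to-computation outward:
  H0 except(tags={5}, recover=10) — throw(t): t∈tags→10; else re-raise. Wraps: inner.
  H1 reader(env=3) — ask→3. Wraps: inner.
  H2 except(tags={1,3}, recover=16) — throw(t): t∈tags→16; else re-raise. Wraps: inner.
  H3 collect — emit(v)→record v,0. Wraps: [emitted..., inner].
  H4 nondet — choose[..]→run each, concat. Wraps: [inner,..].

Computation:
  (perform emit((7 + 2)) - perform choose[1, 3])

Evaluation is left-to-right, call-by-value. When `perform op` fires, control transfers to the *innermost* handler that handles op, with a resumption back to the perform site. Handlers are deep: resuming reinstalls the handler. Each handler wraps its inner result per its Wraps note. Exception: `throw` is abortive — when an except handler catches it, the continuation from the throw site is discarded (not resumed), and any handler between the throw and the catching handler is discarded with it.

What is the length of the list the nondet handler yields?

Answer: 2

Step-by-step:
emit(9) @ H3 ⇒ out+=9
choose[1, 3] @ H4
  branch[0] choose=1:
    H0 returns -1
    H1 returns -1
    H2 returns -1
    H3 returns [9, -1]
    H4 returns [[9, -1]]
  branch[1] choose=3:
    H0 returns -3
    H1 returns -3
    H2 returns -3
    H3 returns [9, -3]
    H4 returns [[9, -3]]
= [[9, -1], [9, -3]]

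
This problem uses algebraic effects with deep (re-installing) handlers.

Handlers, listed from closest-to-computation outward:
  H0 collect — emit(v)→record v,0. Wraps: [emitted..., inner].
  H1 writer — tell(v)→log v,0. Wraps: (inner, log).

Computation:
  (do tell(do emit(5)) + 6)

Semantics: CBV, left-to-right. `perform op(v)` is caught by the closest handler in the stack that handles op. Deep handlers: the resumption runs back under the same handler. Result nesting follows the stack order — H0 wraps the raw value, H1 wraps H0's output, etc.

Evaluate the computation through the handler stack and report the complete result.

Answer: ([5, 6], (0))

Evaluation trace:
emit(5) @ H0 ⇒ out+=5
tell(0) @ H1 ⇒ log+=0
H0 returns [5, 6]
H1 returns ([5, 6], (0))
= ([5, 6], (0))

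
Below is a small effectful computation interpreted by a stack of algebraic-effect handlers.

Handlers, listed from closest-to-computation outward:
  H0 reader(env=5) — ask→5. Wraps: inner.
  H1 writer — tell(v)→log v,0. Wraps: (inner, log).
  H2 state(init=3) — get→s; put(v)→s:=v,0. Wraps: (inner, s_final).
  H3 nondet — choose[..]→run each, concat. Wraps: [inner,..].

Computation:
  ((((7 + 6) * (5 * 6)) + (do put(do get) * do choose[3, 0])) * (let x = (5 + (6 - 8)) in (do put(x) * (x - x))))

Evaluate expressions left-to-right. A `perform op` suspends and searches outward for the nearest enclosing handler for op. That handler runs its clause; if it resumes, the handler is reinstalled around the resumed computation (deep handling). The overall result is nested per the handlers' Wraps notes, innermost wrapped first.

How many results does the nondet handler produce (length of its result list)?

Evaluation trace:
get @ H2 ⇒ 3
put(3) @ H2 ⇒ s:=3
choose[3, 0] @ H3
  branch[0] choose=3:
    put(3) @ H2 ⇒ s:=3
    H0 returns 0
    H1 returns (0, ())
    H2 returns ((0, ()), 3)
    H3 returns [((0, ()), 3)]
  branch[1] choose=0:
    put(3) @ H2 ⇒ s:=3
    H0 returns 0
    H1 returns (0, ())
    H2 returns ((0, ()), 3)
    H3 returns [((0, ()), 3)]
= [((0, ()), 3), ((0, ()), 3)]

Answer: 2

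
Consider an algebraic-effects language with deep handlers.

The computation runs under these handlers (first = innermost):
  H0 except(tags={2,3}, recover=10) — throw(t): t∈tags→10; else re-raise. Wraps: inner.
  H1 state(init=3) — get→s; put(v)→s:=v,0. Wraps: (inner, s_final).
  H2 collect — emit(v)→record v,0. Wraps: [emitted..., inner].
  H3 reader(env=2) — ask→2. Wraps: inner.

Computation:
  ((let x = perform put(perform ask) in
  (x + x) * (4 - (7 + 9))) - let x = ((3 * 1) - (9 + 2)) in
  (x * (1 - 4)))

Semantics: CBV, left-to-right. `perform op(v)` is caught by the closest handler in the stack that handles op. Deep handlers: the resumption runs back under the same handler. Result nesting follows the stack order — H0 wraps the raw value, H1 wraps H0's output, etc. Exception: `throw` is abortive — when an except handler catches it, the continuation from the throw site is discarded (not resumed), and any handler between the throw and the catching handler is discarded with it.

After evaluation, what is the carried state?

Answer: 2

Evaluation trace:
ask @ H3 ⇒ 2
put(2) @ H1 ⇒ s:=2
H0 returns -24
H1 returns (-24, 2)
H2 returns [(-24, 2)]
H3 returns [(-24, 2)]
= [(-24, 2)]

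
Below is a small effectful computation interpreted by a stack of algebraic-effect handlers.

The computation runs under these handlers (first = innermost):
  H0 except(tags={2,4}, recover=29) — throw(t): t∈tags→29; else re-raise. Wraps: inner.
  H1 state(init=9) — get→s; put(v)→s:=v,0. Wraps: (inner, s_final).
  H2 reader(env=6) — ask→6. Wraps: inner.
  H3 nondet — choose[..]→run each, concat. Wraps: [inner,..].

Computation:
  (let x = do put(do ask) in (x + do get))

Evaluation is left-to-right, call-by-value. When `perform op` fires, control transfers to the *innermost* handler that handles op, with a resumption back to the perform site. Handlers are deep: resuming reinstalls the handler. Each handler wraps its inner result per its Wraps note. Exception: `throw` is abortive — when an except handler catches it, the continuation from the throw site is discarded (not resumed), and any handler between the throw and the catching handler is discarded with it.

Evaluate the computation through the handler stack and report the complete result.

Working:
ask @ H2 ⇒ 6
put(6) @ H1 ⇒ s:=6
get @ H1 ⇒ 6
H0 returns 6
H1 returns (6, 6)
H2 returns (6, 6)
H3 returns [(6, 6)]
= [(6, 6)]

Answer: [(6, 6)]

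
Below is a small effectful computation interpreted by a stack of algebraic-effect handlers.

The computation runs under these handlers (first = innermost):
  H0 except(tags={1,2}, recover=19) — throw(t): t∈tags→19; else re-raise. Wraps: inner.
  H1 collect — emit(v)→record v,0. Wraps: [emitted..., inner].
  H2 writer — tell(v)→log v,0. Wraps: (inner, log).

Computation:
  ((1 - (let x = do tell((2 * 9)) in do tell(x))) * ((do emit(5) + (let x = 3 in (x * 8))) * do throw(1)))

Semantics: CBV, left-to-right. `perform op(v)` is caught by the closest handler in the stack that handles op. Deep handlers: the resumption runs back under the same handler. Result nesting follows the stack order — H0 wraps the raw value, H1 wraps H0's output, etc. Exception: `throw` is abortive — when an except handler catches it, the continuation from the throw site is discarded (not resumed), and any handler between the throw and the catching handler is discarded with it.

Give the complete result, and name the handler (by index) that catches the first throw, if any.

Working:
tell(18) @ H2 ⇒ log+=18
tell(0) @ H2 ⇒ log+=0
emit(5) @ H1 ⇒ out+=5
throw(1) @ H0 caught ⇒ 19
H1 returns [5, 19]
H2 returns ([5, 19], (18, 0))
= ([5, 19], (18, 0))

Answer: ([5, 19], (18, 0)) ; first throw caught by: H0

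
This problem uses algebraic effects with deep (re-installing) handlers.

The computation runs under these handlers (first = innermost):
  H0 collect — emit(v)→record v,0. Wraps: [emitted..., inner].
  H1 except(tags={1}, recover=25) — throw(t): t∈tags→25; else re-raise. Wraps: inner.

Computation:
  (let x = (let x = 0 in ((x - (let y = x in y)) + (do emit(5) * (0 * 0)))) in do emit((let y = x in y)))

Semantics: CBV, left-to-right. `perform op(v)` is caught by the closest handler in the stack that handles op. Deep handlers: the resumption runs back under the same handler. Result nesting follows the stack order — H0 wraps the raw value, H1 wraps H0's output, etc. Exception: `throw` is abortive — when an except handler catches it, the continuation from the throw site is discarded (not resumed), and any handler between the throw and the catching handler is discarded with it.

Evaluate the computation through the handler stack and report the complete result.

Answer: [5, 0, 0]

Step-by-step:
emit(5) @ H0 ⇒ out+=5
emit(0) @ H0 ⇒ out+=0
H0 returns [5, 0, 0]
H1 returns [5, 0, 0]
= [5, 0, 0]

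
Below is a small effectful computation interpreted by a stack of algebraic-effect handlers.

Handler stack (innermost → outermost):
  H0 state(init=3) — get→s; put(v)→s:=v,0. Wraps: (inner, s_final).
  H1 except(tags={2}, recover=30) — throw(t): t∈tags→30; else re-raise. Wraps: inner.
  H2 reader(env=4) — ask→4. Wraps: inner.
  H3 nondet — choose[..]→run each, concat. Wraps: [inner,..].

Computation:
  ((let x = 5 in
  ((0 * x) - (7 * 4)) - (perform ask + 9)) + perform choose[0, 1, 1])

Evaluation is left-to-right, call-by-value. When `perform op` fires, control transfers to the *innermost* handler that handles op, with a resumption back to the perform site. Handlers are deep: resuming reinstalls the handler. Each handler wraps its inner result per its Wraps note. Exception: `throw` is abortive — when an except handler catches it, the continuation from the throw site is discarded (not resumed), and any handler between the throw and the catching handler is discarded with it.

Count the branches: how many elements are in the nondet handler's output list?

Step-by-step:
ask @ H2 ⇒ 4
choose[0, 1, 1] @ H3
  branch[0] choose=0:
    H0 returns (-41, 3)
    H1 returns (-41, 3)
    H2 returns (-41, 3)
    H3 returns [(-41, 3)]
  branch[1] choose=1:
    H0 returns (-40, 3)
    H1 returns (-40, 3)
    H2 returns (-40, 3)
    H3 returns [(-40, 3)]
  branch[2] choose=1:
    H0 returns (-40, 3)
    H1 returns (-40, 3)
    H2 returns (-40, 3)
    H3 returns [(-40, 3)]
= [(-41, 3), (-40, 3), (-40, 3)]

Answer: 3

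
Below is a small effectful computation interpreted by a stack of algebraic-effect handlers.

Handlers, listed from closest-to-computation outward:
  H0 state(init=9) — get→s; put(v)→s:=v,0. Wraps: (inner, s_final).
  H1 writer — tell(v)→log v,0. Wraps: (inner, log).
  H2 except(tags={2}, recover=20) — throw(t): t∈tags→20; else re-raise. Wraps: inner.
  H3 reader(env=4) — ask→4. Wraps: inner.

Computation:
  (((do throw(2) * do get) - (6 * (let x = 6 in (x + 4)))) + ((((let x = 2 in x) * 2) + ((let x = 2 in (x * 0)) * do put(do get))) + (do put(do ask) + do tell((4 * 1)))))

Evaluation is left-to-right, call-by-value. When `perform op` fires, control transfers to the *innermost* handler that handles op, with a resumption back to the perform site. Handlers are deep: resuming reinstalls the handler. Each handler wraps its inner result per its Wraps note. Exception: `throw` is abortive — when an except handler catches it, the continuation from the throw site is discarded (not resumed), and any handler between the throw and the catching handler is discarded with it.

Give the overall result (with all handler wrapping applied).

Evaluation trace:
throw(2) @ H2 caught ⇒ 20
H3 returns 20
= 20

Answer: 20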